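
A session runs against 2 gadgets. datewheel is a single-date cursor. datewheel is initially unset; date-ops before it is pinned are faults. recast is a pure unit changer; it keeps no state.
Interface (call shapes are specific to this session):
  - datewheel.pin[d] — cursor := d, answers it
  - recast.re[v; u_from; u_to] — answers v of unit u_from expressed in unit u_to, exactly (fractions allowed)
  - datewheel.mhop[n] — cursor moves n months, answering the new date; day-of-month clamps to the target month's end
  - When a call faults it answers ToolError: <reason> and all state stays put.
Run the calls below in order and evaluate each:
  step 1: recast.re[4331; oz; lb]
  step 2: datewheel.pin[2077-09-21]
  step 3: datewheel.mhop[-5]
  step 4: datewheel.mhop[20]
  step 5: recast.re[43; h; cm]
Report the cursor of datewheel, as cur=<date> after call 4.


CALL recast.re[4331; oz; lb]
RET  4331/16
CALL datewheel.pin[2077-09-21]
RET  2077-09-21
CALL datewheel.mhop[-5]
RET  2077-04-21
CALL datewheel.mhop[20]
RET  2078-12-21
CALL recast.re[43; h; cm]
RET  ToolError: incompatible units

Answer: cur=2078-12-21


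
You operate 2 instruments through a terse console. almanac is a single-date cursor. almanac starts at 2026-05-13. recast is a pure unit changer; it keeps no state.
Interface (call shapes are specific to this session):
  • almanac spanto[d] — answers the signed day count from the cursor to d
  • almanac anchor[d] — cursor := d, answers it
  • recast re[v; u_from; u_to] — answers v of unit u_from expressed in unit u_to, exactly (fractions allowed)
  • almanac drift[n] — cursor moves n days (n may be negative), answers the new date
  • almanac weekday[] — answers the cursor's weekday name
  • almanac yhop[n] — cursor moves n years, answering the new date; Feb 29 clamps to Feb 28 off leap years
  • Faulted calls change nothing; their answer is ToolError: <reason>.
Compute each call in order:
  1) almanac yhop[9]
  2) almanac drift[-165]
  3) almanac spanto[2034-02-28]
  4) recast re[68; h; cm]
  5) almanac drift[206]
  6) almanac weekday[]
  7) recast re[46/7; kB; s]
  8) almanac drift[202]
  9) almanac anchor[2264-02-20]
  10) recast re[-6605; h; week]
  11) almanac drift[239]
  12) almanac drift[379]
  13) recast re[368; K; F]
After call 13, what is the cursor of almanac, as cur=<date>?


Answer: cur=2265-10-30

Derivation:
;; 1. almanac yhop(n: 9) : 2035-05-13
;; 2. almanac drift(n: -165) : 2034-11-29
;; 3. almanac spanto(d: 2034-02-28) : -274
;; 4. recast re(v: 68, u_from: h, u_to: cm) : ToolError: incompatible units
;; 5. almanac drift(n: 206) : 2035-06-23
;; 6. almanac weekday() : Saturday
;; 7. recast re(v: 46/7, u_from: kB, u_to: s) : ToolError: incompatible units
;; 8. almanac drift(n: 202) : 2036-01-11
;; 9. almanac anchor(d: 2264-02-20) : 2264-02-20
;; 10. recast re(v: -6605, u_from: h, u_to: week) : -6605/168
;; 11. almanac drift(n: 239) : 2264-10-16
;; 12. almanac drift(n: 379) : 2265-10-30
;; 13. recast re(v: 368, u_from: K, u_to: F) : 20273/100


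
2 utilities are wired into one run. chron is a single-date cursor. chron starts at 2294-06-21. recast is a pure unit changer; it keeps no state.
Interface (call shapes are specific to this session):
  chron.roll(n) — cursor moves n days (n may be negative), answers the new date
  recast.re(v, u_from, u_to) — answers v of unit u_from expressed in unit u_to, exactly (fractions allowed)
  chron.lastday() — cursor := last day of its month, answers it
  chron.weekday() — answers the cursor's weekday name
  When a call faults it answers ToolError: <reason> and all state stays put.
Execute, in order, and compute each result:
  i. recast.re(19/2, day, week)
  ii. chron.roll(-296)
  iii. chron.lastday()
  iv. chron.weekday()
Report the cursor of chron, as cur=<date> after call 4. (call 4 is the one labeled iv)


Answer: cur=2293-08-31

Derivation:
==> recast.re(v=19/2, u_from=day, u_to=week)
<== 19/14
==> chron.roll(n=-296)
<== 2293-08-29
==> chron.lastday()
<== 2293-08-31
==> chron.weekday()
<== Thursday


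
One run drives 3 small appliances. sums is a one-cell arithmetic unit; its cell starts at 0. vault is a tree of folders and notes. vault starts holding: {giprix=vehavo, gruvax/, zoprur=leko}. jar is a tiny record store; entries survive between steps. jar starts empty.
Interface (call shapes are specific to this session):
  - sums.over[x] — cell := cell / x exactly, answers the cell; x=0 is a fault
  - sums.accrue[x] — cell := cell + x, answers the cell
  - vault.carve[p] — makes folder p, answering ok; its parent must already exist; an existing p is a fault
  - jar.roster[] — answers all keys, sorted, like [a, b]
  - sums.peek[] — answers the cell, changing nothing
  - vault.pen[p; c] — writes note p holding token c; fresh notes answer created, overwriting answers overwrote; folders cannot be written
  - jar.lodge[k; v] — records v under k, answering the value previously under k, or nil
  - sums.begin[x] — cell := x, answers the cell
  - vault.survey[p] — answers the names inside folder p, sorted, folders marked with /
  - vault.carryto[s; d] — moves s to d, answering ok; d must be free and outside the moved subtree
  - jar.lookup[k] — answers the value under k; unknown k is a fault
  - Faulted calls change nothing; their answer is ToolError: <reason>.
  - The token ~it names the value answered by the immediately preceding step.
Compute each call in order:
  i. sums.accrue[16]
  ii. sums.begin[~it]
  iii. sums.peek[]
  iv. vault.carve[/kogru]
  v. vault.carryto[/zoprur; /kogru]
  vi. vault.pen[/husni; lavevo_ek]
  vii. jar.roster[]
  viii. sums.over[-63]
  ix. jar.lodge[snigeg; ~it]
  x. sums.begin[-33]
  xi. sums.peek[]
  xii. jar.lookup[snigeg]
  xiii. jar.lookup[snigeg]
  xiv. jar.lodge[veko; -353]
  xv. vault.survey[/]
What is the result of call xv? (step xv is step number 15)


$ sums.accrue x=16
  16
$ sums.begin x=~it
  16
$ sums.peek
  16
$ vault.carve p=/kogru
  ok
$ vault.carryto s=/zoprur d=/kogru
  ToolError: exists
$ vault.pen p=/husni c=lavevo_ek
  created
$ jar.roster
  []
$ sums.over x=-63
  -16/63
$ jar.lodge k=snigeg v=~it
  nil
$ sums.begin x=-33
  -33
$ sums.peek
  -33
$ jar.lookup k=snigeg
  -16/63
$ jar.lookup k=snigeg
  -16/63
$ jar.lodge k=veko v=-353
  nil
$ vault.survey p=/
  [giprix, gruvax/, husni, kogru/, zoprur]

Answer: [giprix, gruvax/, husni, kogru/, zoprur]


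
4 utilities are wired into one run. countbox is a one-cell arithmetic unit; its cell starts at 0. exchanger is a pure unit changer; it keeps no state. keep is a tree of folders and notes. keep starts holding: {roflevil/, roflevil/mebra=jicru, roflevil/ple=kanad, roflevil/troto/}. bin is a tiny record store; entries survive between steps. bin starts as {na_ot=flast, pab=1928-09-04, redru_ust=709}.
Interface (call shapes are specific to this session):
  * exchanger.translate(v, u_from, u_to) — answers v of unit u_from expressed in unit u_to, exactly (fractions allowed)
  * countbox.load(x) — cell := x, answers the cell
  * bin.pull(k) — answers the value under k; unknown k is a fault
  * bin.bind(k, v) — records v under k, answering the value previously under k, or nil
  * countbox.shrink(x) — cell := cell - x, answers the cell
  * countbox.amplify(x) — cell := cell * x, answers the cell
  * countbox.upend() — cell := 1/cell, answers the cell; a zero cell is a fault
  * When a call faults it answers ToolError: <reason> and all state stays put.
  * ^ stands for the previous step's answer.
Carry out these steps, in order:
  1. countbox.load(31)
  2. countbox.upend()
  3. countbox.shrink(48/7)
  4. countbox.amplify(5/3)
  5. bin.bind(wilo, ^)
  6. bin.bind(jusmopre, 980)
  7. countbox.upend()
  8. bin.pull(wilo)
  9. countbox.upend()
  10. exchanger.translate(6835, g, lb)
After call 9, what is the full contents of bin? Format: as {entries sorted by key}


> load x→31
[out] 31
> upend
[out] 1/31
> shrink x→48/7
[out] -1481/217
> amplify x→5/3
[out] -7405/651
> bind k→wilo v→^
[out] nil
> bind k→jusmopre v→980
[out] nil
> upend
[out] -651/7405
> pull k→wilo
[out] -7405/651
> upend
[out] -7405/651
> translate v→6835 u_from→g u_to→lb
[out] 683500000/45359237

Answer: {jusmopre=980, na_ot=flast, pab=1928-09-04, redru_ust=709, wilo=-7405/651}


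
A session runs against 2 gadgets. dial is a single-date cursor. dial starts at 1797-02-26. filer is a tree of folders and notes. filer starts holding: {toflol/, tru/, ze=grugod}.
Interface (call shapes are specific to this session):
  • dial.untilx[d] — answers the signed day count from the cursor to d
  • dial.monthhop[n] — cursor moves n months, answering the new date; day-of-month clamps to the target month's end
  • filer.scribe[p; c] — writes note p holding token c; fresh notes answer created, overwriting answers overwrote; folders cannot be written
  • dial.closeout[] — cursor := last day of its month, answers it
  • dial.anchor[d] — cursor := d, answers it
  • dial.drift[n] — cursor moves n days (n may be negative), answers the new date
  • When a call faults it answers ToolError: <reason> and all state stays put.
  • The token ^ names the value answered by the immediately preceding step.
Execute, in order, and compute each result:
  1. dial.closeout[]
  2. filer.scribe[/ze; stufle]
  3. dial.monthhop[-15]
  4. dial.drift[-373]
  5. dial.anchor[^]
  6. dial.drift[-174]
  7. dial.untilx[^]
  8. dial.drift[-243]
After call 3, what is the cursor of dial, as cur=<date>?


Answer: cur=1795-11-28

Derivation:
>> closeout()
<< 1797-02-28
>> scribe(p=/ze, c=stufle)
<< overwrote
>> monthhop(n=-15)
<< 1795-11-28
>> drift(n=-373)
<< 1794-11-20
>> anchor(d=^)
<< 1794-11-20
>> drift(n=-174)
<< 1794-05-30
>> untilx(d=^)
<< 0
>> drift(n=-243)
<< 1793-09-29


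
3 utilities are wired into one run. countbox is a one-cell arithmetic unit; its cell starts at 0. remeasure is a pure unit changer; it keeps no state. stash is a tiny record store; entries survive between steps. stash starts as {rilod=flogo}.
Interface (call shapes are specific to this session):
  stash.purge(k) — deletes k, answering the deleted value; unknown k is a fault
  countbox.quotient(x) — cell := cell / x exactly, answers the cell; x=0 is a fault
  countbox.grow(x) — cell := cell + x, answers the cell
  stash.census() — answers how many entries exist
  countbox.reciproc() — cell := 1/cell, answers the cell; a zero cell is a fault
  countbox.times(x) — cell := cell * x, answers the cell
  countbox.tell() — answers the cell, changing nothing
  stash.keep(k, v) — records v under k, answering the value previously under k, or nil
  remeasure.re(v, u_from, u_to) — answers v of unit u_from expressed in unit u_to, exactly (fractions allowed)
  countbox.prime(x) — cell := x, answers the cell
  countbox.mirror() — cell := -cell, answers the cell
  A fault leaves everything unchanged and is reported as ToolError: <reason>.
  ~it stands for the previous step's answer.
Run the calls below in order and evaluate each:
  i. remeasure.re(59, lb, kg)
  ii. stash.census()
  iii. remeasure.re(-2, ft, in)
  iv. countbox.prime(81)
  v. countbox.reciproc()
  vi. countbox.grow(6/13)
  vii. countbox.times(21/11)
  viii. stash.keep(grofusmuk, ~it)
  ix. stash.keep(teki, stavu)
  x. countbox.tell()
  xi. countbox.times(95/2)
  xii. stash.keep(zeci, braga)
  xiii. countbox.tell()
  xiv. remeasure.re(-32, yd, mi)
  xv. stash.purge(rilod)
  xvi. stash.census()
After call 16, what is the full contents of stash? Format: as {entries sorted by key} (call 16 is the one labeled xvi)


Do: re[59; lb; kg]
See: 2676194983/100000000
Do: census[]
See: 1
Do: re[-2; ft; in]
See: -24
Do: prime[81]
See: 81
Do: reciproc[]
See: 1/81
Do: grow[6/13]
See: 499/1053
Do: times[21/11]
See: 3493/3861
Do: keep[grofusmuk; ~it]
See: nil
Do: keep[teki; stavu]
See: nil
Do: tell[]
See: 3493/3861
Do: times[95/2]
See: 331835/7722
Do: keep[zeci; braga]
See: nil
Do: tell[]
See: 331835/7722
Do: re[-32; yd; mi]
See: -1/55
Do: purge[rilod]
See: flogo
Do: census[]
See: 3

Answer: {grofusmuk=3493/3861, teki=stavu, zeci=braga}


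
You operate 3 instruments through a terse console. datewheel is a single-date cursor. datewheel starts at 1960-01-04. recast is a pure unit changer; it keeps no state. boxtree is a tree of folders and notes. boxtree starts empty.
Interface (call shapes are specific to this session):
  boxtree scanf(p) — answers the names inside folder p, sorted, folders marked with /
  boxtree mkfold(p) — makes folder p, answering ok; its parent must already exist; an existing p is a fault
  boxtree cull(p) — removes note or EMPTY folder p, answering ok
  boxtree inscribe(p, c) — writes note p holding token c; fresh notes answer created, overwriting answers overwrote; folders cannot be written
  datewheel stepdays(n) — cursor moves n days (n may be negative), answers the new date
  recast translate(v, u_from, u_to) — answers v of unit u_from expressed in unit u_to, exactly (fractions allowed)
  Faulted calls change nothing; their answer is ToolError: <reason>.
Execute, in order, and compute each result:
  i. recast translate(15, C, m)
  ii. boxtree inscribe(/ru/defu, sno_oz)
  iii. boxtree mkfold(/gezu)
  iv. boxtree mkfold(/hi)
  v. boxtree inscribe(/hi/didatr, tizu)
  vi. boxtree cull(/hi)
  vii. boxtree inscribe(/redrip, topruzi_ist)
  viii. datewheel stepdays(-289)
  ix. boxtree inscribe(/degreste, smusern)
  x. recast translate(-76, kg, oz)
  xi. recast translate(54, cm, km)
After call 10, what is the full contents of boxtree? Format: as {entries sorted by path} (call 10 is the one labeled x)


Answer: {degreste=smusern, gezu/, hi/, hi/didatr=tizu, redrip=topruzi_ist}

Derivation:
> recast translate v=15 u_from=C u_to=m
= ToolError: incompatible units
> boxtree inscribe p=/ru/defu c=sno_oz
= ToolError: no parent
> boxtree mkfold p=/gezu
= ok
> boxtree mkfold p=/hi
= ok
> boxtree inscribe p=/hi/didatr c=tizu
= created
> boxtree cull p=/hi
= ToolError: not empty
> boxtree inscribe p=/redrip c=topruzi_ist
= created
> datewheel stepdays n=-289
= 1959-03-21
> boxtree inscribe p=/degreste c=smusern
= created
> recast translate v=-76 u_from=kg u_to=oz
= -121600000000/45359237
> recast translate v=54 u_from=cm u_to=km
= 27/50000


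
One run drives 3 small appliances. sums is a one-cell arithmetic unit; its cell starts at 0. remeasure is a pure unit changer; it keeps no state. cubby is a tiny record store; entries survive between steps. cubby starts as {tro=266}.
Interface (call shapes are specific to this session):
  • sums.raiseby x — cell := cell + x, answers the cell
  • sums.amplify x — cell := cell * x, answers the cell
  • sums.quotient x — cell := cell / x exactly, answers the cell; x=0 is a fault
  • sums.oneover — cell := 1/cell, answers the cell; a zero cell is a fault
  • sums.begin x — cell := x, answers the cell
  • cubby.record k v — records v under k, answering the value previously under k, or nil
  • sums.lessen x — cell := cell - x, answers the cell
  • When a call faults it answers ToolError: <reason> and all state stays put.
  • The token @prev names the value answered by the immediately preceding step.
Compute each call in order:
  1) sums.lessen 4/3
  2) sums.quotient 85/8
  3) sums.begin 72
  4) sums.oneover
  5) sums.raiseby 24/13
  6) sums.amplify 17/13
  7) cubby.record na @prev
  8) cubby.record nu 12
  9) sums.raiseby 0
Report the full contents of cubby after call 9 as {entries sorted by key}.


;; 1. sums.lessen(4/3) : -4/3
;; 2. sums.quotient(85/8) : -32/255
;; 3. sums.begin(72) : 72
;; 4. sums.oneover() : 1/72
;; 5. sums.raiseby(24/13) : 1741/936
;; 6. sums.amplify(17/13) : 29597/12168
;; 7. cubby.record(na, @prev) : nil
;; 8. cubby.record(nu, 12) : nil
;; 9. sums.raiseby(0) : 29597/12168

Answer: {na=29597/12168, nu=12, tro=266}


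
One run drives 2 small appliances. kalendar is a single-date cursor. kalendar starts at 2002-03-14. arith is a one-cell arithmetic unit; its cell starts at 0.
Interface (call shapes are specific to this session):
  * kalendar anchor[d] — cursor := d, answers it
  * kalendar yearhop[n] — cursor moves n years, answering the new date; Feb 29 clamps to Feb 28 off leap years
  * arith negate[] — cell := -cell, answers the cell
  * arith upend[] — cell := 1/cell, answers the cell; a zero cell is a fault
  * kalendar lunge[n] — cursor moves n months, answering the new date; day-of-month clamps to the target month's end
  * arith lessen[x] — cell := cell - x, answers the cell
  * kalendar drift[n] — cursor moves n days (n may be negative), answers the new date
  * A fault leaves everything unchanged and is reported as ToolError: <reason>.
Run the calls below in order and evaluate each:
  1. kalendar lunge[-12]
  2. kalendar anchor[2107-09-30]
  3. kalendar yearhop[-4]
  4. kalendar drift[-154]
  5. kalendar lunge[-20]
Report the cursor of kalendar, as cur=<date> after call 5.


Answer: cur=2101-08-29

Derivation:
Next I call kalendar lunge passing n=-12, — result: 2001-03-14.
Invoking kalendar anchor passing d=2107-09-30, → 2107-09-30.
Invoking kalendar yearhop passing n=-4, and observe 2103-09-30.
I invoke kalendar drift passing n=-154, giving 2103-04-29.
Then kalendar lunge passing n=-20, and observe 2101-08-29.


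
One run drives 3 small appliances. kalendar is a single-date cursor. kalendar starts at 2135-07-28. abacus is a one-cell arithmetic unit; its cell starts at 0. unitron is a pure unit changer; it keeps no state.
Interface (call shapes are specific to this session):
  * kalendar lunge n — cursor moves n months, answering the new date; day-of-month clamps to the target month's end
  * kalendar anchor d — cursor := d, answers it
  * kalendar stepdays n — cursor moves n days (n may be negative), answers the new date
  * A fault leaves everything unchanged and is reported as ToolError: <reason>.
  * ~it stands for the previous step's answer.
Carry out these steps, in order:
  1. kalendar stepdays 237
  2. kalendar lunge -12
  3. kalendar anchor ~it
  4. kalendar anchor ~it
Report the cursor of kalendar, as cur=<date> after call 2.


-- 1. kalendar stepdays(n→237) : 2136-03-21
-- 2. kalendar lunge(n→-12) : 2135-03-21
-- 3. kalendar anchor(d→~it) : 2135-03-21
-- 4. kalendar anchor(d→~it) : 2135-03-21

Answer: cur=2135-03-21


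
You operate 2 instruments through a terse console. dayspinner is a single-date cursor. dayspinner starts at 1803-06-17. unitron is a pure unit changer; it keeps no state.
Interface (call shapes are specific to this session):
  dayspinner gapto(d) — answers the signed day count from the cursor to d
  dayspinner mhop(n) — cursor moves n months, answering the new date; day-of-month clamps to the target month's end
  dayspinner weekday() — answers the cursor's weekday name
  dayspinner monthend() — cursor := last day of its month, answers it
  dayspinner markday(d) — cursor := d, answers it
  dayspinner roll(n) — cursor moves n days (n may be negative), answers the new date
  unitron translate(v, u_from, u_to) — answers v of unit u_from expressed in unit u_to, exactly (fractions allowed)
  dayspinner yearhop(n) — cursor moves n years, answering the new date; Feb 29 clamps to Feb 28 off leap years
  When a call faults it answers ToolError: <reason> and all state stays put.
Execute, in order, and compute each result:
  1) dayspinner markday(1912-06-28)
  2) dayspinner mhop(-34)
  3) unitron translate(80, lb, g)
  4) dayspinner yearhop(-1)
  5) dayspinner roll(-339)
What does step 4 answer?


Answer: 1908-08-28

Derivation:
I use dayspinner markday using d=1912-06-28, and get 1912-06-28.
Invoking dayspinner mhop using n=-34, and get 1909-08-28.
Invoking unitron translate using v=80, u_from=lb, u_to=g, — result: 45359237/1250.
Now I run dayspinner yearhop using n=-1, and observe 1908-08-28.
I try dayspinner roll using n=-339, and get 1907-09-24.


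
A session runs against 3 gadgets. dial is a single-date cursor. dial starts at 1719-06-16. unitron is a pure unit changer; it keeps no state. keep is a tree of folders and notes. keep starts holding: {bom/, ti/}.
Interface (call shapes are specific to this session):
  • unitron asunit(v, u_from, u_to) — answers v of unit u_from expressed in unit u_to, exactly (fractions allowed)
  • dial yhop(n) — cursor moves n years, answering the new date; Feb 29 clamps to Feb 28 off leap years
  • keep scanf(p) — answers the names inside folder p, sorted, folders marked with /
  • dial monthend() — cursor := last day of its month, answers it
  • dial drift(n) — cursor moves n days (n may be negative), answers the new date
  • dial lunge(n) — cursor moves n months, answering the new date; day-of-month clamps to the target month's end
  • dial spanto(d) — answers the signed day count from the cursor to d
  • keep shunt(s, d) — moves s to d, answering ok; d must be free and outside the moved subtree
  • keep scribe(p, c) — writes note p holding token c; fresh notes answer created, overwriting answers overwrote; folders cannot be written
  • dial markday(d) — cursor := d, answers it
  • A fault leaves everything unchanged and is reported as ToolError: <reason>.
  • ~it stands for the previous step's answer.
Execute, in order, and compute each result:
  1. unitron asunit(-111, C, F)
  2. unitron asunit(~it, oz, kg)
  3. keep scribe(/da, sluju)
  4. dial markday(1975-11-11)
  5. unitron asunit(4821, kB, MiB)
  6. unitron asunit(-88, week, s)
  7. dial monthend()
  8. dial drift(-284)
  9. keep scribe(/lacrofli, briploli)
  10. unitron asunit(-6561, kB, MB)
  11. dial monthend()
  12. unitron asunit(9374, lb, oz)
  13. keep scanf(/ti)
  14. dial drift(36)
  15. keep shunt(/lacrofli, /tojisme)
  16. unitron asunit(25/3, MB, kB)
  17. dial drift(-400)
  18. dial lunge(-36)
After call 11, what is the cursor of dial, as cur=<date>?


$ unitron asunit v=-111 u_from=C u_to=F
[out] -839/5
$ unitron asunit v=~it u_from=oz u_to=kg
[out] -38056399843/8000000000
$ keep scribe p=/da c=sluju
[out] created
$ dial markday d=1975-11-11
[out] 1975-11-11
$ unitron asunit v=4821 u_from=kB u_to=MiB
[out] 602625/131072
$ unitron asunit v=-88 u_from=week u_to=s
[out] -53222400
$ dial monthend
[out] 1975-11-30
$ dial drift n=-284
[out] 1975-02-19
$ keep scribe p=/lacrofli c=briploli
[out] created
$ unitron asunit v=-6561 u_from=kB u_to=MB
[out] -6561/1000
$ dial monthend
[out] 1975-02-28
$ unitron asunit v=9374 u_from=lb u_to=oz
[out] 149984
$ keep scanf p=/ti
[out] []
$ dial drift n=36
[out] 1975-04-05
$ keep shunt s=/lacrofli d=/tojisme
[out] ok
$ unitron asunit v=25/3 u_from=MB u_to=kB
[out] 25000/3
$ dial drift n=-400
[out] 1974-03-01
$ dial lunge n=-36
[out] 1971-03-01

Answer: cur=1975-02-28


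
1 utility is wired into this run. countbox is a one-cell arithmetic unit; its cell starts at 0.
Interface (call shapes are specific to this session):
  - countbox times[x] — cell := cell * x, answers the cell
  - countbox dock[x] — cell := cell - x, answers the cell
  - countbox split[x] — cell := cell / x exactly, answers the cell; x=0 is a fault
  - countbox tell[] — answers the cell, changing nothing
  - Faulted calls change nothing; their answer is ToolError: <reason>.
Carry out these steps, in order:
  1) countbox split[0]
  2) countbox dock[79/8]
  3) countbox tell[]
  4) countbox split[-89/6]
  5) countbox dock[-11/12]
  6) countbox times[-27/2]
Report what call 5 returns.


Answer: 845/534

Derivation:
Step: countbox split[x=0]
Result: ToolError: division by zero
Step: countbox dock[x=79/8]
Result: -79/8
Step: countbox tell[]
Result: -79/8
Step: countbox split[x=-89/6]
Result: 237/356
Step: countbox dock[x=-11/12]
Result: 845/534
Step: countbox times[x=-27/2]
Result: -7605/356


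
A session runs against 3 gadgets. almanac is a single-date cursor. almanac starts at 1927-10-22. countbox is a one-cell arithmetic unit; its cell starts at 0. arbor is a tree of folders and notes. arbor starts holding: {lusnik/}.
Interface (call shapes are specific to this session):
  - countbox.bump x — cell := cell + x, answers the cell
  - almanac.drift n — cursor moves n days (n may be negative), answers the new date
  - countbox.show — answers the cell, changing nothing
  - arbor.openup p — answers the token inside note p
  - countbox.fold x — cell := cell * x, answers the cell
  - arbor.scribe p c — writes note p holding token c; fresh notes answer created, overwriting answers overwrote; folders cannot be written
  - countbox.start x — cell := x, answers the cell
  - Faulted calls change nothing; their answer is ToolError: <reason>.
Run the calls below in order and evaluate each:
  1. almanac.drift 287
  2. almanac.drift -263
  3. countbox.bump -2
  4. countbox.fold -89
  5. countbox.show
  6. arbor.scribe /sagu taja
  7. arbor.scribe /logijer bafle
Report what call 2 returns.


Calling almanac.drift passing n: 287, and observe 1928-08-04.
Now I run almanac.drift passing n: -263, — result: 1927-11-15.
Now I run countbox.bump passing x: -2, — result: -2.
I run countbox.fold passing x: -89, → 178.
I try countbox.show(): 178.
Using arbor.scribe passing p: /sagu, c: taja: created.
Using arbor.scribe passing p: /logijer, c: bafle: created.

Answer: 1927-11-15


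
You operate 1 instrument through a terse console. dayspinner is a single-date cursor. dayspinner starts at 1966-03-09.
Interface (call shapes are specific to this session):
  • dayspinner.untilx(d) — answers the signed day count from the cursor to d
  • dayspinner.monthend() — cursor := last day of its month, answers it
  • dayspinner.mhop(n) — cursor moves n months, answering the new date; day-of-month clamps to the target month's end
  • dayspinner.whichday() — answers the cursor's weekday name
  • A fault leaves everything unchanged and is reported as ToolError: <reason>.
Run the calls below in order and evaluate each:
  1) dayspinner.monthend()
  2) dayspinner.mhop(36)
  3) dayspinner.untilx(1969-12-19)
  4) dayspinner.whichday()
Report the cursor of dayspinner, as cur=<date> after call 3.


Answer: cur=1969-03-31

Derivation:
-- 1. dayspinner.monthend() : 1966-03-31
-- 2. dayspinner.mhop(n: 36) : 1969-03-31
-- 3. dayspinner.untilx(d: 1969-12-19) : 263
-- 4. dayspinner.whichday() : Monday


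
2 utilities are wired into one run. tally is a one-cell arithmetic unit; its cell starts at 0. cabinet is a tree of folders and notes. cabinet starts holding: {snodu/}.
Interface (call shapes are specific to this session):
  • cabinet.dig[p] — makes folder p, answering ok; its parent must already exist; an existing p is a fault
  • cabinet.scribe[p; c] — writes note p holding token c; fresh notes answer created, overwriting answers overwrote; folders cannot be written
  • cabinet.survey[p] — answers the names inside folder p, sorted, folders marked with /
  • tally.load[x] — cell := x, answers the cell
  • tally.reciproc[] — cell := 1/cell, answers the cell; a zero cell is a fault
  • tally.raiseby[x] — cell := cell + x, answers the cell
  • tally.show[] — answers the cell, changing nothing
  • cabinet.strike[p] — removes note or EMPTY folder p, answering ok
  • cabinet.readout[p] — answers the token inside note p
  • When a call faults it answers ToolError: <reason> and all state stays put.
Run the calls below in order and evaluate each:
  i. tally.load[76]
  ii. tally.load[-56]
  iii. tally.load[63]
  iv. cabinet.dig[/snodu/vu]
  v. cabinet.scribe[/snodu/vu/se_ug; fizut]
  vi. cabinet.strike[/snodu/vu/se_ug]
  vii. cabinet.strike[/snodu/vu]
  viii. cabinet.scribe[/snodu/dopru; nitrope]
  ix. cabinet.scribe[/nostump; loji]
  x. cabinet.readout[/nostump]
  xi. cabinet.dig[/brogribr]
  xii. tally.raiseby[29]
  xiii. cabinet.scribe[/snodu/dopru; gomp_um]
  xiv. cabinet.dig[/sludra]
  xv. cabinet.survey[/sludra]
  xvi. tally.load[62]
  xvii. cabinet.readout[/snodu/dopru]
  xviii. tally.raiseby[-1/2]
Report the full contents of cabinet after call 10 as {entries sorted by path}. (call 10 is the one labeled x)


[in] tally.load x→76
[out] 76
[in] tally.load x→-56
[out] -56
[in] tally.load x→63
[out] 63
[in] cabinet.dig p→/snodu/vu
[out] ok
[in] cabinet.scribe p→/snodu/vu/se_ug c→fizut
[out] created
[in] cabinet.strike p→/snodu/vu/se_ug
[out] ok
[in] cabinet.strike p→/snodu/vu
[out] ok
[in] cabinet.scribe p→/snodu/dopru c→nitrope
[out] created
[in] cabinet.scribe p→/nostump c→loji
[out] created
[in] cabinet.readout p→/nostump
[out] loji
[in] cabinet.dig p→/brogribr
[out] ok
[in] tally.raiseby x→29
[out] 92
[in] cabinet.scribe p→/snodu/dopru c→gomp_um
[out] overwrote
[in] cabinet.dig p→/sludra
[out] ok
[in] cabinet.survey p→/sludra
[out] []
[in] tally.load x→62
[out] 62
[in] cabinet.readout p→/snodu/dopru
[out] gomp_um
[in] tally.raiseby x→-1/2
[out] 123/2

Answer: {nostump=loji, snodu/, snodu/dopru=nitrope}


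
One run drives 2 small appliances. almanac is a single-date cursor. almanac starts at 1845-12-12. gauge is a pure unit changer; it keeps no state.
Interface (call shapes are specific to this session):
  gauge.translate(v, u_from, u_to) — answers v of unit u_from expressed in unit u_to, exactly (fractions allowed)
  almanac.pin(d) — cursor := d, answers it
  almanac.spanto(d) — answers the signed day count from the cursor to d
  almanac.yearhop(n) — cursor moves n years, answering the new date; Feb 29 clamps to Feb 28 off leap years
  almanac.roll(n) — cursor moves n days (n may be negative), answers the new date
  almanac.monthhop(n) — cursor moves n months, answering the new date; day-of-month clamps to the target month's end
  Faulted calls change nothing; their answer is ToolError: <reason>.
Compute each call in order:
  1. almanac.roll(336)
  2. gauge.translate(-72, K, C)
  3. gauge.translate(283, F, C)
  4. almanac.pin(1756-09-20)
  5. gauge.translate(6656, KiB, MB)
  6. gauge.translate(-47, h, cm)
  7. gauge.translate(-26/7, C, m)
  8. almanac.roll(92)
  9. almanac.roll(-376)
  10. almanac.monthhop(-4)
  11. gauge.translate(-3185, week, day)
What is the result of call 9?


I use almanac.roll on n=336: 1846-11-13.
Calling gauge.translate on v=-72, u_from=K, u_to=C, and see -6903/20.
Now I run gauge.translate on v=283, u_from=F, u_to=C, and see 1255/9.
Invoking almanac.pin on d=1756-09-20, and observe 1756-09-20.
I run gauge.translate on v=6656, u_from=KiB, u_to=MB, — result: 106496/15625.
I run gauge.translate on v=-47, u_from=h, u_to=cm, → ToolError: incompatible units.
I try gauge.translate on v=-26/7, u_from=C, u_to=m, yielding ToolError: incompatible units.
Using almanac.roll on n=92, and observe 1756-12-21.
I call almanac.roll on n=-376, yielding 1755-12-11.
I run almanac.monthhop on n=-4, yielding 1755-08-11.
Next I call gauge.translate on v=-3185, u_from=week, u_to=day, — result: -22295.

Answer: 1755-12-11


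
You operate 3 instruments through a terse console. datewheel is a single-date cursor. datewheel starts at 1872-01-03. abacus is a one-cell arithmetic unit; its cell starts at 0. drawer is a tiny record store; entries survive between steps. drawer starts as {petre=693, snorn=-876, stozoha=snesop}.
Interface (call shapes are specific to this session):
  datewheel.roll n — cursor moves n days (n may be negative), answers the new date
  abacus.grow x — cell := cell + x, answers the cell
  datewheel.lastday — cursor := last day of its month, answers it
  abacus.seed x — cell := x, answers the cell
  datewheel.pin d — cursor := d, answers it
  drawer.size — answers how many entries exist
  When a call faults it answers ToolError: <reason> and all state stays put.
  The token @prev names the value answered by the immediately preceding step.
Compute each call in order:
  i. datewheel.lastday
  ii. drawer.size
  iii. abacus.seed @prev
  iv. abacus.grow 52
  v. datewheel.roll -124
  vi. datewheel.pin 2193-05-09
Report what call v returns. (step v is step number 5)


Answer: 1871-09-29

Derivation:
I call lastday(), — result: 1872-01-31.
I use size, and get 3.
Then seed on x→@prev, and observe 3.
Calling grow on x→52, giving 55.
Now I run roll on n→-124, → 1871-09-29.
Calling pin on d→2193-05-09, and observe 2193-05-09.


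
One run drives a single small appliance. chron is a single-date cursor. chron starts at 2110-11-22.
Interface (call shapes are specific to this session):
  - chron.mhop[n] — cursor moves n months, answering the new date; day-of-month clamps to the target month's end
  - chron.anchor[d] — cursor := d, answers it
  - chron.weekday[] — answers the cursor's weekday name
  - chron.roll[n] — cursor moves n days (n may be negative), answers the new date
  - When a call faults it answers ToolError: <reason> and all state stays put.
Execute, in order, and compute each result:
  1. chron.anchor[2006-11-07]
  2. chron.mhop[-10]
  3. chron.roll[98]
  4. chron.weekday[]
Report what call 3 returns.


Answer: 2006-04-15

Derivation:
·→ chron.anchor(2006-11-07)
·← 2006-11-07
·→ chron.mhop(-10)
·← 2006-01-07
·→ chron.roll(98)
·← 2006-04-15
·→ chron.weekday()
·← Saturday


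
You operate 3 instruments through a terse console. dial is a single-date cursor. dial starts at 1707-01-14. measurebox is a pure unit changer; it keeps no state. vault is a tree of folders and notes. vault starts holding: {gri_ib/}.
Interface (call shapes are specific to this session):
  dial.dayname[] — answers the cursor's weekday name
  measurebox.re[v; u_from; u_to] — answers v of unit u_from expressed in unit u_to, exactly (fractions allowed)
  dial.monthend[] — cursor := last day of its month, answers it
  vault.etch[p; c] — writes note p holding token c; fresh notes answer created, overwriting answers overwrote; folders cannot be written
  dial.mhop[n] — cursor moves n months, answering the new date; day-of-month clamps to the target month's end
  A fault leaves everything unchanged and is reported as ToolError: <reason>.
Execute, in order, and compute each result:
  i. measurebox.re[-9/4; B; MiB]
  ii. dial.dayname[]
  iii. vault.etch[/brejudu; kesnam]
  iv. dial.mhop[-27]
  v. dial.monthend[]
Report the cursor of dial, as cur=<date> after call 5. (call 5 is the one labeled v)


·→ re(v='-9/4', u_from='B', u_to='MiB')
·← -9/4194304
·→ dayname()
·← Friday
·→ etch(p='/brejudu', c='kesnam')
·← created
·→ mhop(n='-27')
·← 1704-10-14
·→ monthend()
·← 1704-10-31

Answer: cur=1704-10-31


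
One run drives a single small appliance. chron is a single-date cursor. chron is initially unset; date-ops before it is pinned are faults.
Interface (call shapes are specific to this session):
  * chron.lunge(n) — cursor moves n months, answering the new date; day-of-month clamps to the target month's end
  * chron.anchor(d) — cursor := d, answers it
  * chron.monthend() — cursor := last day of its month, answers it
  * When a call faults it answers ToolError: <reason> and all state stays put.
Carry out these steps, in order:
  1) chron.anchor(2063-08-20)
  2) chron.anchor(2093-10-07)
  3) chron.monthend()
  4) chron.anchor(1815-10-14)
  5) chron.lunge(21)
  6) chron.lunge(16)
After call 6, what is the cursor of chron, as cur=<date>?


~$ chron.anchor d→2063-08-20
  2063-08-20
~$ chron.anchor d→2093-10-07
  2093-10-07
~$ chron.monthend
  2093-10-31
~$ chron.anchor d→1815-10-14
  1815-10-14
~$ chron.lunge n→21
  1817-07-14
~$ chron.lunge n→16
  1818-11-14

Answer: cur=1818-11-14


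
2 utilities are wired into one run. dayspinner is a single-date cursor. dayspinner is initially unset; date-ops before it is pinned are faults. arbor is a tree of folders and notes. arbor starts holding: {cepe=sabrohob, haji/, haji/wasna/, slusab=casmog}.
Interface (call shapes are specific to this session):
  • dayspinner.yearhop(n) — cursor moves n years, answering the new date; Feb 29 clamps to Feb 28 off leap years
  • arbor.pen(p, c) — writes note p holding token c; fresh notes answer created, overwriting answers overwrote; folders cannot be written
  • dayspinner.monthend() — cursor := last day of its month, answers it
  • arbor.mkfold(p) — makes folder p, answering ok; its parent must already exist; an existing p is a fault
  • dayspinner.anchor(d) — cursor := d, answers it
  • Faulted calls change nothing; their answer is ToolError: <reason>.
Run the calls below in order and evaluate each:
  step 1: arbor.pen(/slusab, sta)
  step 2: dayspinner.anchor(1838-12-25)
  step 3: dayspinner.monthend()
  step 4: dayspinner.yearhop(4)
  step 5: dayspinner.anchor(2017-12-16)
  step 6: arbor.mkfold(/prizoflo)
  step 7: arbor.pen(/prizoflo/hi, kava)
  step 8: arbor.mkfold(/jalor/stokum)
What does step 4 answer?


Answer: 1842-12-31

Derivation:
~$ pen p: /slusab c: sta
  overwrote
~$ anchor d: 1838-12-25
  1838-12-25
~$ monthend
  1838-12-31
~$ yearhop n: 4
  1842-12-31
~$ anchor d: 2017-12-16
  2017-12-16
~$ mkfold p: /prizoflo
  ok
~$ pen p: /prizoflo/hi c: kava
  created
~$ mkfold p: /jalor/stokum
  ToolError: no parent


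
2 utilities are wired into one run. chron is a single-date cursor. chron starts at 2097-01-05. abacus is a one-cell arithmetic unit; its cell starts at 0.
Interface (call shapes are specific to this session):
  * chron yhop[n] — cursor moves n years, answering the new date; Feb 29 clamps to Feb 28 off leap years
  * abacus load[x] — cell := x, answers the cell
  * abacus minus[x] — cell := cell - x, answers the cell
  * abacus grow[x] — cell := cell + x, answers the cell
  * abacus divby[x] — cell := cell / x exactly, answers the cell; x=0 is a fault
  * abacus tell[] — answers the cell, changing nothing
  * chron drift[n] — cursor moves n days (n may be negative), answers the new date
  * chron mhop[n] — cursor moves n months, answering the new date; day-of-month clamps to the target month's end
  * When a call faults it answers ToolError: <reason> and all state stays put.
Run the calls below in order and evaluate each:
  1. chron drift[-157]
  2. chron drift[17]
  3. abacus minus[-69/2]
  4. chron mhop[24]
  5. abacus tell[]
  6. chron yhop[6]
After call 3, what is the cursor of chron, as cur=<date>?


Answer: cur=2096-08-18

Derivation:
I use chron drift using n='-157', → 2096-08-01.
I invoke chron drift using n='17', giving 2096-08-18.
Then abacus minus using x='-69/2', → 69/2.
Using chron mhop using n='24', — result: 2098-08-18.
Next I call abacus tell, and see 69/2.
Using chron yhop using n='6', yielding 2104-08-18.


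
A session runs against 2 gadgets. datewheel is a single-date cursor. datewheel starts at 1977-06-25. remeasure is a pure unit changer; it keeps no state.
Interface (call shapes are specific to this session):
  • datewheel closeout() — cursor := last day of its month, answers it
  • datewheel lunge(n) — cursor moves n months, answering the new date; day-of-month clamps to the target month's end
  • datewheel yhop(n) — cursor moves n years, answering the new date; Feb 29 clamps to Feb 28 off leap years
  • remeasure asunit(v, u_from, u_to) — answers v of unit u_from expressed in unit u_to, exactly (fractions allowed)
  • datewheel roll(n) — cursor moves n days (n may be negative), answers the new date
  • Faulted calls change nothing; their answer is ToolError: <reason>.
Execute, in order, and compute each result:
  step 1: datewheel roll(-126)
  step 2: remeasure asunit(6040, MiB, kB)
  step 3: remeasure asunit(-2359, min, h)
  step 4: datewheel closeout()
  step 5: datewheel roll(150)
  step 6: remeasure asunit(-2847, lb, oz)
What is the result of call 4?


>> datewheel roll(n→-126)
<< 1977-02-19
>> remeasure asunit(v→6040, u_from→MiB, u_to→kB)
<< 158334976/25
>> remeasure asunit(v→-2359, u_from→min, u_to→h)
<< -2359/60
>> datewheel closeout()
<< 1977-02-28
>> datewheel roll(n→150)
<< 1977-07-28
>> remeasure asunit(v→-2847, u_from→lb, u_to→oz)
<< -45552

Answer: 1977-02-28


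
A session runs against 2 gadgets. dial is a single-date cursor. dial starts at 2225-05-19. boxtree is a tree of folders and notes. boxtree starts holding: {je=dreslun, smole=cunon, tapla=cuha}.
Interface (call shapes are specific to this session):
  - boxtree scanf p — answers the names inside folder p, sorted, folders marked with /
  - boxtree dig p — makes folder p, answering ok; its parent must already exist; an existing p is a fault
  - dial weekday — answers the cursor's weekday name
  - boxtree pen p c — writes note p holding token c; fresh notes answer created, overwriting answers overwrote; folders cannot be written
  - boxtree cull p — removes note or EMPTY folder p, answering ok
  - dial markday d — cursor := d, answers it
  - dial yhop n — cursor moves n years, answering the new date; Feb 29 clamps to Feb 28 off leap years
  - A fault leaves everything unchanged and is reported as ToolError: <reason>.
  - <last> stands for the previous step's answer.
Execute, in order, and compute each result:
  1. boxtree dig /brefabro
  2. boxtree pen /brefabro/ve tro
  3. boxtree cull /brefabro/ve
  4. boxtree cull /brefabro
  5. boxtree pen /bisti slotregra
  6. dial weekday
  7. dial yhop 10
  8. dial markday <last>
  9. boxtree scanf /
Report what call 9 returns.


==> boxtree dig(p: /brefabro)
<== ok
==> boxtree pen(p: /brefabro/ve, c: tro)
<== created
==> boxtree cull(p: /brefabro/ve)
<== ok
==> boxtree cull(p: /brefabro)
<== ok
==> boxtree pen(p: /bisti, c: slotregra)
<== created
==> dial weekday()
<== Thursday
==> dial yhop(n: 10)
<== 2235-05-19
==> dial markday(d: <last>)
<== 2235-05-19
==> boxtree scanf(p: /)
<== [bisti, je, smole, tapla]

Answer: [bisti, je, smole, tapla]
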